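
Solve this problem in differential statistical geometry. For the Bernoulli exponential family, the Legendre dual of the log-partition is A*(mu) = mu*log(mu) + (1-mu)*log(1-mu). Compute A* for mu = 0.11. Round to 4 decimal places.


Legendre transform for Bernoulli:
A*(mu) = mu*log(mu) + (1-mu)*log(1-mu).
mu = 0.11, 1-mu = 0.89.
mu*log(mu) = 0.11*log(0.11) = -0.2428.
(1-mu)*log(1-mu) = 0.89*log(0.89) = -0.103715.
A* = -0.2428 + -0.103715 = -0.3465

-0.3465


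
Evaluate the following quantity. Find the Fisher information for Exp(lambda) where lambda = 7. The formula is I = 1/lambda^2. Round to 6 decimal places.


Fisher information for exponential: I(lambda) = 1/lambda^2.
lambda = 7, lambda^2 = 49.
I = 1/49 = 0.020408

0.020408


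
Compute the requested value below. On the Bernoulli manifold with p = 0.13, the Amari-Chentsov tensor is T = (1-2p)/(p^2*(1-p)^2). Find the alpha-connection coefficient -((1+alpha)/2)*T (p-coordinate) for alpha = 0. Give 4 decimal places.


Skewness (Amari-Chentsov) tensor: T = (1-2p)/(p^2*(1-p)^2).
p = 0.13, 1-2p = 0.74, p^2 = 0.0169, (1-p)^2 = 0.7569.
T = 0.74/(0.0169 * 0.7569) = 57.850419.
In the p-coordinate, Gamma^(alpha) = Gamma^(0) - (alpha/2)*T with Gamma^(0) = (1/2)*g'(p) = -T/2,
so Gamma^(alpha) = -((1+alpha)/2)*T.
alpha = 0, -(1+alpha)/2 = -0.5.
Gamma = -0.5 * 57.850419 = -28.9252

-28.9252


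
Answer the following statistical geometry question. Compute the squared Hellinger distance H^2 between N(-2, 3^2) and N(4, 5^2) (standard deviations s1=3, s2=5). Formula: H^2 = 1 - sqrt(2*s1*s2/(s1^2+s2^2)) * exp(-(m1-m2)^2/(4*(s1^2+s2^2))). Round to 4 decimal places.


Squared Hellinger distance for Gaussians:
H^2 = 1 - sqrt(2*s1*s2/(s1^2+s2^2)) * exp(-(m1-m2)^2/(4*(s1^2+s2^2))).
s1^2 = 9, s2^2 = 25, s1^2+s2^2 = 34.
sqrt(2*3*5/(34)) = 0.939336.
(m1-m2)^2 = (-6)^2 = 36.
exp(-36/(4*34)) = exp(-0.264706) = 0.767432.
H^2 = 1 - 0.939336*0.767432 = 0.2791

0.2791


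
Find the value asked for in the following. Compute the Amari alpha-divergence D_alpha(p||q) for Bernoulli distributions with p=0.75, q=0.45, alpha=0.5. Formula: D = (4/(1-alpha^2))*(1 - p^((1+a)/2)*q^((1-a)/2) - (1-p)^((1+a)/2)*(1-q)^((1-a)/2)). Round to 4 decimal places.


Amari alpha-divergence:
D = (4/(1-alpha^2))*(1 - p^((1+a)/2)*q^((1-a)/2) - (1-p)^((1+a)/2)*(1-q)^((1-a)/2)).
alpha = 0.5, p = 0.75, q = 0.45.
e1 = (1+alpha)/2 = 0.75, e2 = (1-alpha)/2 = 0.25.
t1 = p^e1 * q^e2 = 0.75^0.75 * 0.45^0.25 = 0.660084.
t2 = (1-p)^e1 * (1-q)^e2 = 0.25^0.75 * 0.55^0.25 = 0.304471.
4/(1-alpha^2) = 5.333333.
D = 5.333333*(1 - 0.660084 - 0.304471) = 0.1890

0.1890


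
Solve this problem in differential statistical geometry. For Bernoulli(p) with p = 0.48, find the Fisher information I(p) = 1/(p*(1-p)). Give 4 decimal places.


For Bernoulli(p), Fisher information is I(p) = 1/(p*(1-p)).
p = 0.48, 1-p = 0.52.
p*(1-p) = 0.2496.
I(p) = 1/0.2496 = 4.0064

4.0064


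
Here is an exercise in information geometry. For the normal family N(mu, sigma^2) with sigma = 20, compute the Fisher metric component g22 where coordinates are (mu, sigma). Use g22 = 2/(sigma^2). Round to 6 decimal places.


For the 2-parameter normal family, the Fisher metric has:
  g11 = 1/sigma^2, g22 = 2/sigma^2.
sigma = 20, sigma^2 = 400.
g22 = 0.005000

0.005000


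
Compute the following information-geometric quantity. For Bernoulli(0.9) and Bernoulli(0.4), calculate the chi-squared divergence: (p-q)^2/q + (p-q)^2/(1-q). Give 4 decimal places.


Chi-squared divergence between Bernoulli distributions:
chi^2 = (p-q)^2/q + (p-q)^2/(1-q).
p = 0.9, q = 0.4, p-q = 0.5.
(p-q)^2 = 0.25.
term1 = 0.25/0.4 = 0.625.
term2 = 0.25/0.6 = 0.416667.
chi^2 = 0.625 + 0.416667 = 1.0417

1.0417


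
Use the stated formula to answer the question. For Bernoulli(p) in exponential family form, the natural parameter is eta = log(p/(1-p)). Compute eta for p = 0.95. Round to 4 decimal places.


Natural parameter for Bernoulli: eta = log(p/(1-p)).
p = 0.95, 1-p = 0.05.
p/(1-p) = 19.0.
eta = log(19.0) = 2.9444

2.9444


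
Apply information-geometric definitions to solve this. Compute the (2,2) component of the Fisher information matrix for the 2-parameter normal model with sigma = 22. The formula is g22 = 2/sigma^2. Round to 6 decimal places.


For the 2-parameter normal family, the Fisher metric has:
  g11 = 1/sigma^2, g22 = 2/sigma^2.
sigma = 22, sigma^2 = 484.
g22 = 0.004132

0.004132


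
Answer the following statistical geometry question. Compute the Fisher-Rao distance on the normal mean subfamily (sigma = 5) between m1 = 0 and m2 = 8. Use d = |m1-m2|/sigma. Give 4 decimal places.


On the fixed-variance normal subfamily, geodesic distance = |m1-m2|/sigma.
|0 - 8| = 8.
sigma = 5.
d = 8/5 = 1.6000

1.6000


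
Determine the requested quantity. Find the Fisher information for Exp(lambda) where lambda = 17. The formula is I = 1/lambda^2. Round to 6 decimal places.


Fisher information for exponential: I(lambda) = 1/lambda^2.
lambda = 17, lambda^2 = 289.
I = 1/289 = 0.003460

0.003460


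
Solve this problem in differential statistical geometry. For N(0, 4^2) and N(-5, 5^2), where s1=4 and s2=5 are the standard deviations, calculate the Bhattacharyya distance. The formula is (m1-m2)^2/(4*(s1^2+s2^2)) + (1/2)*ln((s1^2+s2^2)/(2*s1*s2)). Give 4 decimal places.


Bhattacharyya distance between two Gaussians:
DB = (m1-m2)^2/(4*(s1^2+s2^2)) + (1/2)*ln((s1^2+s2^2)/(2*s1*s2)).
(m1-m2)^2 = (5)^2 = 25.
s1^2+s2^2 = 16 + 25 = 41.
term1 = 25/164 = 0.152439.
term2 = 0.5*ln(41/40.0) = 0.012346.
DB = 0.152439 + 0.012346 = 0.1648

0.1648


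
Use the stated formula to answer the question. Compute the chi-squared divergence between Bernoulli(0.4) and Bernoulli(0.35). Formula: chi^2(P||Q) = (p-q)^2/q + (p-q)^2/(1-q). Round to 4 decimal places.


Chi-squared divergence between Bernoulli distributions:
chi^2 = (p-q)^2/q + (p-q)^2/(1-q).
p = 0.4, q = 0.35, p-q = 0.05.
(p-q)^2 = 0.0025.
term1 = 0.0025/0.35 = 0.007143.
term2 = 0.0025/0.65 = 0.003846.
chi^2 = 0.007143 + 0.003846 = 0.0110

0.0110


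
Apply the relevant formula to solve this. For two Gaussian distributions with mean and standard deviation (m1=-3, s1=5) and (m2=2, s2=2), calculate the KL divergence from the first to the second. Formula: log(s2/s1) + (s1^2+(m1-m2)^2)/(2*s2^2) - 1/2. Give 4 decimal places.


KL divergence between normal distributions:
KL = log(s2/s1) + (s1^2 + (m1-m2)^2)/(2*s2^2) - 1/2.
log(2/5) = -0.916291.
(5^2 + (-3-2)^2)/(2*2^2) = (25 + 25)/8 = 6.25.
KL = -0.916291 + 6.25 - 0.5 = 4.8337

4.8337


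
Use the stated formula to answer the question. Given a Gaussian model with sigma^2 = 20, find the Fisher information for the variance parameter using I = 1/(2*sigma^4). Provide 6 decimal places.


Fisher information for variance: I(sigma^2) = 1/(2*sigma^4).
sigma^2 = 20, so sigma^4 = 400.
I = 1/(2*400) = 1/800 = 0.001250

0.001250


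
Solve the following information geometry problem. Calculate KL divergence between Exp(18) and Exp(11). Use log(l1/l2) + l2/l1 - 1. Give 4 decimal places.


KL divergence for exponential family:
KL = log(l1/l2) + l2/l1 - 1.
log(18/11) = 0.492476.
11/18 = 0.611111.
KL = 0.492476 + 0.611111 - 1 = 0.1036

0.1036


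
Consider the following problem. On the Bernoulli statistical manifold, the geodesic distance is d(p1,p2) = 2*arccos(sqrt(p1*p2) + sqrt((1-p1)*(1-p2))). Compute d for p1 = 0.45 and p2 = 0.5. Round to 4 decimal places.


Geodesic distance on Bernoulli manifold:
d(p1,p2) = 2*arccos(sqrt(p1*p2) + sqrt((1-p1)*(1-p2))).
sqrt(p1*p2) = sqrt(0.45*0.5) = 0.474342.
sqrt((1-p1)*(1-p2)) = sqrt(0.55*0.5) = 0.524404.
arg = 0.474342 + 0.524404 = 0.998746.
d = 2*arccos(0.998746) = 0.1002

0.1002


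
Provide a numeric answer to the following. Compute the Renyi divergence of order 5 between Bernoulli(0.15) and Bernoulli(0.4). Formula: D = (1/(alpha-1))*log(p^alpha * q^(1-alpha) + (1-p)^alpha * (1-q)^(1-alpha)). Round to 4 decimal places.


Renyi divergence of order alpha between Bernoulli distributions:
D = (1/(alpha-1))*log(p^alpha * q^(1-alpha) + (1-p)^alpha * (1-q)^(1-alpha)).
alpha = 5, p = 0.15, q = 0.4.
p^alpha * q^(1-alpha) = 0.15^5 * 0.4^-4 = 0.002966.
(1-p)^alpha * (1-q)^(1-alpha) = 0.85^5 * 0.6^-4 = 3.423652.
sum = 0.002966 + 3.423652 = 3.426618.
D = (1/4)*log(3.426618) = 0.3079

0.3079


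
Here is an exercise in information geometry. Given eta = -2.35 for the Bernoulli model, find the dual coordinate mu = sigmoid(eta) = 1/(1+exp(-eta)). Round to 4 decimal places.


Dual coordinate (expectation parameter) for Bernoulli:
mu = 1/(1+exp(-eta)).
eta = -2.35.
exp(-eta) = exp(2.35) = 10.48557.
mu = 1/(1+10.48557) = 0.0871

0.0871


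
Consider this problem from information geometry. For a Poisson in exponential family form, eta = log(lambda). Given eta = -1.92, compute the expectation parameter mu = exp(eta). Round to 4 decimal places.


Expectation parameter for Poisson exponential family:
mu = exp(eta).
eta = -1.92.
mu = exp(-1.92) = 0.1466

0.1466


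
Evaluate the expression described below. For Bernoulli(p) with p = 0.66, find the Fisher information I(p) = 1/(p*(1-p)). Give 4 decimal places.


For Bernoulli(p), Fisher information is I(p) = 1/(p*(1-p)).
p = 0.66, 1-p = 0.34.
p*(1-p) = 0.2244.
I(p) = 1/0.2244 = 4.4563

4.4563


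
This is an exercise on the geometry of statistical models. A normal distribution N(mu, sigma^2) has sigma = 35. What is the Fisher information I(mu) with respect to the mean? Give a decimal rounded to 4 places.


The Fisher information for the mean of a normal distribution is I(mu) = 1/sigma^2.
sigma = 35, so sigma^2 = 1225.
I(mu) = 1/1225 = 0.0008

0.0008


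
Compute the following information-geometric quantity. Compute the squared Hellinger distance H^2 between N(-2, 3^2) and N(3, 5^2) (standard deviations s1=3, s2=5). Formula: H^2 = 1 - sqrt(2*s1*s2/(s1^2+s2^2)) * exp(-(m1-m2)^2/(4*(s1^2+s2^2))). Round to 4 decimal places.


Squared Hellinger distance for Gaussians:
H^2 = 1 - sqrt(2*s1*s2/(s1^2+s2^2)) * exp(-(m1-m2)^2/(4*(s1^2+s2^2))).
s1^2 = 9, s2^2 = 25, s1^2+s2^2 = 34.
sqrt(2*3*5/(34)) = 0.939336.
(m1-m2)^2 = (-5)^2 = 25.
exp(-25/(4*34)) = exp(-0.183824) = 0.832083.
H^2 = 1 - 0.939336*0.832083 = 0.2184

0.2184


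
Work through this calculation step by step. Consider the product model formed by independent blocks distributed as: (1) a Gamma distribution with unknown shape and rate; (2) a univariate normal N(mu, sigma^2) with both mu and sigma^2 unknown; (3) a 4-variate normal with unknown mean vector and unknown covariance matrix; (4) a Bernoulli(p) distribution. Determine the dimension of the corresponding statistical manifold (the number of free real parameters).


The dimension of a statistical manifold equals the number of free
(independent) real parameters of the model. For a product of independent
blocks the parameter counts add.
- Gamma (shape, rate): 2.
- normal (mu, sigma^2): 2.
- 4-variate normal: 4 (mean) + 4*5/2 = 10 (symmetric covariance) = 14.
- Bernoulli (p): 1.
Total = 2 + 2 + 14 + 1 = 19.
Dimension = 19

19


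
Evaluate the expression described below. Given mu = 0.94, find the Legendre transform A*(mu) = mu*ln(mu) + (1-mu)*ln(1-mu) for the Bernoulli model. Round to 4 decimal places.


Legendre transform for Bernoulli:
A*(mu) = mu*log(mu) + (1-mu)*log(1-mu).
mu = 0.94, 1-mu = 0.06.
mu*log(mu) = 0.94*log(0.94) = -0.058163.
(1-mu)*log(1-mu) = 0.06*log(0.06) = -0.168805.
A* = -0.058163 + -0.168805 = -0.2270

-0.2270


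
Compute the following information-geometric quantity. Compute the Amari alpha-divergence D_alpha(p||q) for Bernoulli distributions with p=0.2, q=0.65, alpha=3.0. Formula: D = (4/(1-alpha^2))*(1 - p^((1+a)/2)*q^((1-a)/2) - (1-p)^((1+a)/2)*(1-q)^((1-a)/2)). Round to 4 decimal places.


Amari alpha-divergence:
D = (4/(1-alpha^2))*(1 - p^((1+a)/2)*q^((1-a)/2) - (1-p)^((1+a)/2)*(1-q)^((1-a)/2)).
alpha = 3.0, p = 0.2, q = 0.65.
e1 = (1+alpha)/2 = 2.0, e2 = (1-alpha)/2 = -1.0.
t1 = p^e1 * q^e2 = 0.2^2.0 * 0.65^-1.0 = 0.061538.
t2 = (1-p)^e1 * (1-q)^e2 = 0.8^2.0 * 0.35^-1.0 = 1.828571.
4/(1-alpha^2) = -0.5.
D = -0.5*(1 - 0.061538 - 1.828571) = 0.4451

0.4451


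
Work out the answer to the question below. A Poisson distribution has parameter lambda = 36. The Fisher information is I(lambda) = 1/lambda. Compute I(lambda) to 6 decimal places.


Fisher information for Poisson: I(lambda) = 1/lambda.
lambda = 36.
I(lambda) = 1/36 = 0.027778

0.027778


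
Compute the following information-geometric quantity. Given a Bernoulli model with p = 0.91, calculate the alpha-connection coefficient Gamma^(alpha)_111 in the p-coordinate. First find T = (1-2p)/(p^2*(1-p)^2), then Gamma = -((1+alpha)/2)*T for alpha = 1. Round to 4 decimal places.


Skewness (Amari-Chentsov) tensor: T = (1-2p)/(p^2*(1-p)^2).
p = 0.91, 1-2p = -0.82, p^2 = 0.8281, (1-p)^2 = 0.0081.
T = -0.82/(0.8281 * 0.0081) = -122.249206.
In the p-coordinate, Gamma^(alpha) = Gamma^(0) - (alpha/2)*T with Gamma^(0) = (1/2)*g'(p) = -T/2,
so Gamma^(alpha) = -((1+alpha)/2)*T.
alpha = 1, -(1+alpha)/2 = -1.0.
Gamma = -1.0 * -122.249206 = 122.2492

122.2492


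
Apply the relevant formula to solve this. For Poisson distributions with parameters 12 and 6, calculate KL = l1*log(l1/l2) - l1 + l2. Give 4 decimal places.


KL divergence for Poisson:
KL = l1*log(l1/l2) - l1 + l2.
l1 = 12, l2 = 6.
log(12/6) = 0.693147.
l1*log(l1/l2) = 12 * 0.693147 = 8.317766.
KL = 8.317766 - 12 + 6 = 2.3178

2.3178


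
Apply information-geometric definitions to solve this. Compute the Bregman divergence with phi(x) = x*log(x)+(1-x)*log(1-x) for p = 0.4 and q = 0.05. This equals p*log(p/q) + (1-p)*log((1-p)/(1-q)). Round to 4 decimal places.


Bregman divergence with negative entropy generator:
D = p*log(p/q) + (1-p)*log((1-p)/(1-q)).
p = 0.4, q = 0.05.
p*log(p/q) = 0.4*log(0.4/0.05) = 0.831777.
(1-p)*log((1-p)/(1-q)) = 0.6*log(0.6/0.95) = -0.275719.
D = 0.831777 + -0.275719 = 0.5561

0.5561


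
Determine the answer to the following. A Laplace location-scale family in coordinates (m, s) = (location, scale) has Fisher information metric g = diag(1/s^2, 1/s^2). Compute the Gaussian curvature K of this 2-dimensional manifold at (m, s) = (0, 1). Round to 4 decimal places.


The metric has the form g = (A dm^2 + B ds^2)/s^2 with A = 1, B = 1.
Substitute u = sqrt(A/B)*m: g = B*(du^2 + ds^2)/s^2, i.e. B times the
Poincare upper half-plane metric, which has constant Gaussian curvature -1.
Scaling a 2D metric by a constant c divides the Gaussian curvature by c,
so K = -1/B = -1/(1) = -1.0000 everywhere (the point (m, s) = (0, 1) is irrelevant:
the curvature is constant).
The requested Gaussian curvature is K = -1.0000.

-1.0000


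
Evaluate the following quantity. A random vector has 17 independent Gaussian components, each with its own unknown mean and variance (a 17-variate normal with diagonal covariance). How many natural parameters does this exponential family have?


Exponential family dimension calculation:
Each univariate normal has two natural parameters (mu/sigma^2 and -1/(2 sigma^2)).
With 17 independent components, dim = 2 * 17 = 34.

34


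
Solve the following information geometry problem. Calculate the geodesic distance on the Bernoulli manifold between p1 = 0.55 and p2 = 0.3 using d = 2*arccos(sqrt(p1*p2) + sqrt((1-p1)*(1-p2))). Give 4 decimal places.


Geodesic distance on Bernoulli manifold:
d(p1,p2) = 2*arccos(sqrt(p1*p2) + sqrt((1-p1)*(1-p2))).
sqrt(p1*p2) = sqrt(0.55*0.3) = 0.406202.
sqrt((1-p1)*(1-p2)) = sqrt(0.45*0.7) = 0.561249.
arg = 0.406202 + 0.561249 = 0.967451.
d = 2*arccos(0.967451) = 0.5117

0.5117


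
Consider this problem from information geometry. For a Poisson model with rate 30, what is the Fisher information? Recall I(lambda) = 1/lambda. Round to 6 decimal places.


Fisher information for Poisson: I(lambda) = 1/lambda.
lambda = 30.
I(lambda) = 1/30 = 0.033333

0.033333


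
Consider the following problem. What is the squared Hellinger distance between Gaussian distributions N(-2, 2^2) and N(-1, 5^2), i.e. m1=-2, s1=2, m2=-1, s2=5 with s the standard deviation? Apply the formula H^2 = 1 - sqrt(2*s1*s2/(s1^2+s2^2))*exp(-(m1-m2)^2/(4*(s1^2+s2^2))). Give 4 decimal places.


Squared Hellinger distance for Gaussians:
H^2 = 1 - sqrt(2*s1*s2/(s1^2+s2^2)) * exp(-(m1-m2)^2/(4*(s1^2+s2^2))).
s1^2 = 4, s2^2 = 25, s1^2+s2^2 = 29.
sqrt(2*2*5/(29)) = 0.830455.
(m1-m2)^2 = (-1)^2 = 1.
exp(-1/(4*29)) = exp(-0.008621) = 0.991416.
H^2 = 1 - 0.830455*0.991416 = 0.1767

0.1767


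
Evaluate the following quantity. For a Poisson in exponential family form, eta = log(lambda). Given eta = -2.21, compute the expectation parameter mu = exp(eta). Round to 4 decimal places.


Expectation parameter for Poisson exponential family:
mu = exp(eta).
eta = -2.21.
mu = exp(-2.21) = 0.1097

0.1097


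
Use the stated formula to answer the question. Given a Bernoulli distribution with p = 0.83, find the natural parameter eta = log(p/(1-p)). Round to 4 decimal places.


Natural parameter for Bernoulli: eta = log(p/(1-p)).
p = 0.83, 1-p = 0.17.
p/(1-p) = 4.882353.
eta = log(4.882353) = 1.5856

1.5856


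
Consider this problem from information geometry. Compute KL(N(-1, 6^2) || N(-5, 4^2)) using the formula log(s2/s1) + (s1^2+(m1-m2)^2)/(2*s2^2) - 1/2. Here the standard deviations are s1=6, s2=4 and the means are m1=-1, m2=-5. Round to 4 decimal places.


KL divergence between normal distributions:
KL = log(s2/s1) + (s1^2 + (m1-m2)^2)/(2*s2^2) - 1/2.
log(4/6) = -0.405465.
(6^2 + (-1--5)^2)/(2*4^2) = (36 + 16)/32 = 1.625.
KL = -0.405465 + 1.625 - 0.5 = 0.7195

0.7195


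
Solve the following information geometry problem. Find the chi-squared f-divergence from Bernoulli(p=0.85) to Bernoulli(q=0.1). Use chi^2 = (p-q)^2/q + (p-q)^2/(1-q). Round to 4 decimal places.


Chi-squared divergence between Bernoulli distributions:
chi^2 = (p-q)^2/q + (p-q)^2/(1-q).
p = 0.85, q = 0.1, p-q = 0.75.
(p-q)^2 = 0.5625.
term1 = 0.5625/0.1 = 5.625.
term2 = 0.5625/0.9 = 0.625.
chi^2 = 5.625 + 0.625 = 6.2500

6.2500


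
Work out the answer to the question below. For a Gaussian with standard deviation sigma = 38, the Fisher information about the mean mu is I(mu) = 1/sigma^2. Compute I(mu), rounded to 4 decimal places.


The Fisher information for the mean of a normal distribution is I(mu) = 1/sigma^2.
sigma = 38, so sigma^2 = 1444.
I(mu) = 1/1444 = 0.0007

0.0007


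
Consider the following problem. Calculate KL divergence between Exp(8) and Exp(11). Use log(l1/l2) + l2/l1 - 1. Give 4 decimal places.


KL divergence for exponential family:
KL = log(l1/l2) + l2/l1 - 1.
log(8/11) = -0.318454.
11/8 = 1.375.
KL = -0.318454 + 1.375 - 1 = 0.0565

0.0565


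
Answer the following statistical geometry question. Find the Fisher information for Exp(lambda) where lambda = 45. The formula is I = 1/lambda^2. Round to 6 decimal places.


Fisher information for exponential: I(lambda) = 1/lambda^2.
lambda = 45, lambda^2 = 2025.
I = 1/2025 = 0.000494

0.000494


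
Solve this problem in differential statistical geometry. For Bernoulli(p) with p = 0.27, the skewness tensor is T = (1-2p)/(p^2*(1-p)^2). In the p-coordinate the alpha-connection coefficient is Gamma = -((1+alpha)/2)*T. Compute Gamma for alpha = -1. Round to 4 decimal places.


Skewness (Amari-Chentsov) tensor: T = (1-2p)/(p^2*(1-p)^2).
p = 0.27, 1-2p = 0.46, p^2 = 0.0729, (1-p)^2 = 0.5329.
T = 0.46/(0.0729 * 0.5329) = 11.840896.
In the p-coordinate, Gamma^(alpha) = Gamma^(0) - (alpha/2)*T with Gamma^(0) = (1/2)*g'(p) = -T/2,
so Gamma^(alpha) = -((1+alpha)/2)*T.
alpha = -1, -(1+alpha)/2 = 0.0.
Gamma = 0.0 * 11.840896 = 0.0000

0.0000


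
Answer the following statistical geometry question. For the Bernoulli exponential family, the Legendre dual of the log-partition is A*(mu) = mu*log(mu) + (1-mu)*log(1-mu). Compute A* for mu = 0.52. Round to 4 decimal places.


Legendre transform for Bernoulli:
A*(mu) = mu*log(mu) + (1-mu)*log(1-mu).
mu = 0.52, 1-mu = 0.48.
mu*log(mu) = 0.52*log(0.52) = -0.340042.
(1-mu)*log(1-mu) = 0.48*log(0.48) = -0.352305.
A* = -0.340042 + -0.352305 = -0.6923

-0.6923


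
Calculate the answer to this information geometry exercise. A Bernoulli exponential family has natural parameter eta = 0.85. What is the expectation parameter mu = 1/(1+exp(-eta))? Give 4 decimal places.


Dual coordinate (expectation parameter) for Bernoulli:
mu = 1/(1+exp(-eta)).
eta = 0.85.
exp(-eta) = exp(-0.85) = 0.427415.
mu = 1/(1+0.427415) = 0.7006

0.7006


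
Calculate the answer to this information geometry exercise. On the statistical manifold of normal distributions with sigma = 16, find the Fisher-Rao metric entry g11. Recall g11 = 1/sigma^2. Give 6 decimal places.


For the 2-parameter normal family, the Fisher metric has:
  g11 = 1/sigma^2, g22 = 2/sigma^2.
sigma = 16, sigma^2 = 256.
g11 = 0.003906

0.003906


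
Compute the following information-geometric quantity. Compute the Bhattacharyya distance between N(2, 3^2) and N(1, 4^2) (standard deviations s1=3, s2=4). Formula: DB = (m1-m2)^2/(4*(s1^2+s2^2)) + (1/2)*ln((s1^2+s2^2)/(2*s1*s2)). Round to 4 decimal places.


Bhattacharyya distance between two Gaussians:
DB = (m1-m2)^2/(4*(s1^2+s2^2)) + (1/2)*ln((s1^2+s2^2)/(2*s1*s2)).
(m1-m2)^2 = (1)^2 = 1.
s1^2+s2^2 = 9 + 16 = 25.
term1 = 1/100 = 0.01.
term2 = 0.5*ln(25/24.0) = 0.020411.
DB = 0.01 + 0.020411 = 0.0304

0.0304


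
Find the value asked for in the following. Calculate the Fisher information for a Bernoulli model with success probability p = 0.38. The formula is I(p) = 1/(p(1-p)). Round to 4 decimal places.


For Bernoulli(p), Fisher information is I(p) = 1/(p*(1-p)).
p = 0.38, 1-p = 0.62.
p*(1-p) = 0.2356.
I(p) = 1/0.2356 = 4.2445

4.2445


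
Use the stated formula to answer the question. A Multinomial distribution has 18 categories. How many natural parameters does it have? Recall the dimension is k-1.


Exponential family dimension calculation:
For Multinomial with k=18 categories, dim = k-1 = 17.

17


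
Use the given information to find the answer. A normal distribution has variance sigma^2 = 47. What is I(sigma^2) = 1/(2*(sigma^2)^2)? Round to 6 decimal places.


Fisher information for variance: I(sigma^2) = 1/(2*sigma^4).
sigma^2 = 47, so sigma^4 = 2209.
I = 1/(2*2209) = 1/4418 = 0.000226

0.000226


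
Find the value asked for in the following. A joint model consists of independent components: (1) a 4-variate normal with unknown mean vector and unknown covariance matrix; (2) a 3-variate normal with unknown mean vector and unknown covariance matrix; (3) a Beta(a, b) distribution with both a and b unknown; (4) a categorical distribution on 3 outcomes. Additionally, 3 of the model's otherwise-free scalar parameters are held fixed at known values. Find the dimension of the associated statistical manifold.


The dimension of a statistical manifold equals the number of free
(independent) real parameters of the model. For a product of independent
blocks the parameter counts add.
- 4-variate normal: 4 (mean) + 4*5/2 = 10 (symmetric covariance) = 14.
- 3-variate normal: 3 (mean) + 3*4/2 = 6 (symmetric covariance) = 9.
- Beta (a, b): 2.
- categorical on 3 outcomes (probabilities sum to 1): 3-1 = 2.
Total = 14 + 9 + 2 + 2 = 27.
3 parameter(s) fixed at known values: 27 - 3 = 24.
Dimension = 24

24


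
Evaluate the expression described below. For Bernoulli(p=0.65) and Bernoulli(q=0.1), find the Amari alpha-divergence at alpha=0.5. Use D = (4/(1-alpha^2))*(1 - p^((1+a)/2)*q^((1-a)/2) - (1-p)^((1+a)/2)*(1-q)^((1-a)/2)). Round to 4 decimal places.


Amari alpha-divergence:
D = (4/(1-alpha^2))*(1 - p^((1+a)/2)*q^((1-a)/2) - (1-p)^((1+a)/2)*(1-q)^((1-a)/2)).
alpha = 0.5, p = 0.65, q = 0.1.
e1 = (1+alpha)/2 = 0.75, e2 = (1-alpha)/2 = 0.25.
t1 = p^e1 * q^e2 = 0.65^0.75 * 0.1^0.25 = 0.407085.
t2 = (1-p)^e1 * (1-q)^e2 = 0.35^0.75 * 0.9^0.25 = 0.443212.
4/(1-alpha^2) = 5.333333.
D = 5.333333*(1 - 0.407085 - 0.443212) = 0.7984

0.7984


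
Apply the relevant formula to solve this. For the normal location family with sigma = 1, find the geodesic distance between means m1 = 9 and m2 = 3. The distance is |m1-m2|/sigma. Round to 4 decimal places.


On the fixed-variance normal subfamily, geodesic distance = |m1-m2|/sigma.
|9 - 3| = 6.
sigma = 1.
d = 6/1 = 6.0000

6.0000


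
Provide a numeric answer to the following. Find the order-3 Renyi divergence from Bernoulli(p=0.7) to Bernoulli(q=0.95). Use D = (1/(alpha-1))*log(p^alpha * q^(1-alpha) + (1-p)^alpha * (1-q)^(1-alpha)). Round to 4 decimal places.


Renyi divergence of order alpha between Bernoulli distributions:
D = (1/(alpha-1))*log(p^alpha * q^(1-alpha) + (1-p)^alpha * (1-q)^(1-alpha)).
alpha = 3, p = 0.7, q = 0.95.
p^alpha * q^(1-alpha) = 0.7^3 * 0.95^-2 = 0.380055.
(1-p)^alpha * (1-q)^(1-alpha) = 0.3^3 * 0.05^-2 = 10.8.
sum = 0.380055 + 10.8 = 11.180055.
D = (1/2)*log(11.180055) = 1.2071

1.2071


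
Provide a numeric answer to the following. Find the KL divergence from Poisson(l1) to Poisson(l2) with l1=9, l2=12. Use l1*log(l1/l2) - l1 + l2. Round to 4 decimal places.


KL divergence for Poisson:
KL = l1*log(l1/l2) - l1 + l2.
l1 = 9, l2 = 12.
log(9/12) = -0.287682.
l1*log(l1/l2) = 9 * -0.287682 = -2.589139.
KL = -2.589139 - 9 + 12 = 0.4109

0.4109


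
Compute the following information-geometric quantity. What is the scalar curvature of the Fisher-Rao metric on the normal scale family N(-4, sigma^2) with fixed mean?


This family has a single free parameter, so its statistical manifold
is 1-dimensional. The Riemann curvature tensor of any 1-dimensional
Riemannian manifold vanishes identically, so R = 0.

0


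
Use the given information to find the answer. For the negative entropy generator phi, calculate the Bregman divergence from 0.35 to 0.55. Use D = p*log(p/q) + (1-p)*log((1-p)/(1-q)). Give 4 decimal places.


Bregman divergence with negative entropy generator:
D = p*log(p/q) + (1-p)*log((1-p)/(1-q)).
p = 0.35, q = 0.55.
p*log(p/q) = 0.35*log(0.35/0.55) = -0.158195.
(1-p)*log((1-p)/(1-q)) = 0.65*log(0.65/0.45) = 0.239021.
D = -0.158195 + 0.239021 = 0.0808

0.0808


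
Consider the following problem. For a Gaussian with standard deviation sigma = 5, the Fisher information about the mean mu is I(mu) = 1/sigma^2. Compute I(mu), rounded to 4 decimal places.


The Fisher information for the mean of a normal distribution is I(mu) = 1/sigma^2.
sigma = 5, so sigma^2 = 25.
I(mu) = 1/25 = 0.0400

0.0400


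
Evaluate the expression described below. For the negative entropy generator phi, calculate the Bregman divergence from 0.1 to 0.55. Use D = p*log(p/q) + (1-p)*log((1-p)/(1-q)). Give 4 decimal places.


Bregman divergence with negative entropy generator:
D = p*log(p/q) + (1-p)*log((1-p)/(1-q)).
p = 0.1, q = 0.55.
p*log(p/q) = 0.1*log(0.1/0.55) = -0.170475.
(1-p)*log((1-p)/(1-q)) = 0.9*log(0.9/0.45) = 0.623832.
D = -0.170475 + 0.623832 = 0.4534

0.4534


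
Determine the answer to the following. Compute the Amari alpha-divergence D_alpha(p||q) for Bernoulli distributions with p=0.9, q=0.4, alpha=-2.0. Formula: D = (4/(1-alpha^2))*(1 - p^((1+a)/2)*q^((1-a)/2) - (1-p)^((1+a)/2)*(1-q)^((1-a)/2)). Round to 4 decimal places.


Amari alpha-divergence:
D = (4/(1-alpha^2))*(1 - p^((1+a)/2)*q^((1-a)/2) - (1-p)^((1+a)/2)*(1-q)^((1-a)/2)).
alpha = -2.0, p = 0.9, q = 0.4.
e1 = (1+alpha)/2 = -0.5, e2 = (1-alpha)/2 = 1.5.
t1 = p^e1 * q^e2 = 0.9^-0.5 * 0.4^1.5 = 0.266667.
t2 = (1-p)^e1 * (1-q)^e2 = 0.1^-0.5 * 0.6^1.5 = 1.469694.
4/(1-alpha^2) = -1.333333.
D = -1.333333*(1 - 0.266667 - 1.469694) = 0.9818

0.9818


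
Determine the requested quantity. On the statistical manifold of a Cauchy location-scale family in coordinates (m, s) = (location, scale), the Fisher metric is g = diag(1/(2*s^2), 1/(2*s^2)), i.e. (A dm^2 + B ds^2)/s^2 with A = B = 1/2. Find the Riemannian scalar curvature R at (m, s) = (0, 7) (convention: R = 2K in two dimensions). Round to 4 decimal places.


The metric has the form g = (A dm^2 + B ds^2)/s^2 with A = 1/2, B = 1/2.
Substitute u = sqrt(A/B)*m: g = B*(du^2 + ds^2)/s^2, i.e. B times the
Poincare upper half-plane metric, which has constant Gaussian curvature -1.
Scaling a 2D metric by a constant c divides the Gaussian curvature by c,
so K = -1/B = -1/(1/2) = -2.0000 everywhere (the point (m, s) = (0, 7) is irrelevant:
the curvature is constant).
Scalar curvature in dimension 2: R = 2K = -2/(1/2) = -4.0000.

-4.0000


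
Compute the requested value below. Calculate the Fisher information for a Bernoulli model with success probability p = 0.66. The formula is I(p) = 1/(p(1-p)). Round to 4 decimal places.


For Bernoulli(p), Fisher information is I(p) = 1/(p*(1-p)).
p = 0.66, 1-p = 0.34.
p*(1-p) = 0.2244.
I(p) = 1/0.2244 = 4.4563

4.4563


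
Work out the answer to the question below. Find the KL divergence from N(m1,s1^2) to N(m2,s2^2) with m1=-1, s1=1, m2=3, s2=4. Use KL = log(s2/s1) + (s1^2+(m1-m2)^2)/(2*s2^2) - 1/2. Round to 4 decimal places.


KL divergence between normal distributions:
KL = log(s2/s1) + (s1^2 + (m1-m2)^2)/(2*s2^2) - 1/2.
log(4/1) = 1.386294.
(1^2 + (-1-3)^2)/(2*4^2) = (1 + 16)/32 = 0.53125.
KL = 1.386294 + 0.53125 - 0.5 = 1.4175

1.4175


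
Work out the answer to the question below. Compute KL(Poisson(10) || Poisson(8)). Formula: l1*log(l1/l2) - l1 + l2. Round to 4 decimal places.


KL divergence for Poisson:
KL = l1*log(l1/l2) - l1 + l2.
l1 = 10, l2 = 8.
log(10/8) = 0.223144.
l1*log(l1/l2) = 10 * 0.223144 = 2.231436.
KL = 2.231436 - 10 + 8 = 0.2314

0.2314


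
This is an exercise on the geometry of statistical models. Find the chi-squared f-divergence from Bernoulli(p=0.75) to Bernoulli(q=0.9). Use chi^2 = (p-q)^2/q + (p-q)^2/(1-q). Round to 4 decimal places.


Chi-squared divergence between Bernoulli distributions:
chi^2 = (p-q)^2/q + (p-q)^2/(1-q).
p = 0.75, q = 0.9, p-q = -0.15.
(p-q)^2 = 0.0225.
term1 = 0.0225/0.9 = 0.025.
term2 = 0.0225/0.1 = 0.225.
chi^2 = 0.025 + 0.225 = 0.2500

0.2500


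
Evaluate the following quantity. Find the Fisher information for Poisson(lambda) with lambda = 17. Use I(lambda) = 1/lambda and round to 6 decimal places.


Fisher information for Poisson: I(lambda) = 1/lambda.
lambda = 17.
I(lambda) = 1/17 = 0.058824

0.058824


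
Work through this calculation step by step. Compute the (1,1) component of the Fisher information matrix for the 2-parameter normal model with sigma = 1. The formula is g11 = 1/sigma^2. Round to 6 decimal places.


For the 2-parameter normal family, the Fisher metric has:
  g11 = 1/sigma^2, g22 = 2/sigma^2.
sigma = 1, sigma^2 = 1.
g11 = 1.000000

1.000000


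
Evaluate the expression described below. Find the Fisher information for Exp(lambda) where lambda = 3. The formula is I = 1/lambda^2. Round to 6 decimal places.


Fisher information for exponential: I(lambda) = 1/lambda^2.
lambda = 3, lambda^2 = 9.
I = 1/9 = 0.111111

0.111111


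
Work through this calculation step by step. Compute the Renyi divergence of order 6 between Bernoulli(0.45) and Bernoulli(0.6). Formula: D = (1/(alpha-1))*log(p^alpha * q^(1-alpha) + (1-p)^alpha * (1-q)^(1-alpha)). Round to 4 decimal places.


Renyi divergence of order alpha between Bernoulli distributions:
D = (1/(alpha-1))*log(p^alpha * q^(1-alpha) + (1-p)^alpha * (1-q)^(1-alpha)).
alpha = 6, p = 0.45, q = 0.6.
p^alpha * q^(1-alpha) = 0.45^6 * 0.6^-5 = 0.106787.
(1-p)^alpha * (1-q)^(1-alpha) = 0.55^6 * 0.4^-5 = 2.703188.
sum = 0.106787 + 2.703188 = 2.809975.
D = (1/5)*log(2.809975) = 0.2066

0.2066


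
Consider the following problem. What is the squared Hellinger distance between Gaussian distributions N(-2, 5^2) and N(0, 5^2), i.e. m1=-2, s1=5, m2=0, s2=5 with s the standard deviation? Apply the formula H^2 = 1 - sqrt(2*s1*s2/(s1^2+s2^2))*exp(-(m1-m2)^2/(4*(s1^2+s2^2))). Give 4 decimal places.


Squared Hellinger distance for Gaussians:
H^2 = 1 - sqrt(2*s1*s2/(s1^2+s2^2)) * exp(-(m1-m2)^2/(4*(s1^2+s2^2))).
s1^2 = 25, s2^2 = 25, s1^2+s2^2 = 50.
sqrt(2*5*5/(50)) = 1.0.
(m1-m2)^2 = (-2)^2 = 4.
exp(-4/(4*50)) = exp(-0.02) = 0.980199.
H^2 = 1 - 1.0*0.980199 = 0.0198

0.0198


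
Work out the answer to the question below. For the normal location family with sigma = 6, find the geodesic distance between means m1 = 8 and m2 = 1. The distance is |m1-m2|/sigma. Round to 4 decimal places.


On the fixed-variance normal subfamily, geodesic distance = |m1-m2|/sigma.
|8 - 1| = 7.
sigma = 6.
d = 7/6 = 1.1667

1.1667


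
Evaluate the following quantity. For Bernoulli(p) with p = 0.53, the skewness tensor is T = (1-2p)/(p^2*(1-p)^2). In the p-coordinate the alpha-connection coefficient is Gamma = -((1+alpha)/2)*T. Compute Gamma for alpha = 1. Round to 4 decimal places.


Skewness (Amari-Chentsov) tensor: T = (1-2p)/(p^2*(1-p)^2).
p = 0.53, 1-2p = -0.06, p^2 = 0.2809, (1-p)^2 = 0.2209.
T = -0.06/(0.2809 * 0.2209) = -0.96695.
In the p-coordinate, Gamma^(alpha) = Gamma^(0) - (alpha/2)*T with Gamma^(0) = (1/2)*g'(p) = -T/2,
so Gamma^(alpha) = -((1+alpha)/2)*T.
alpha = 1, -(1+alpha)/2 = -1.0.
Gamma = -1.0 * -0.96695 = 0.9669

0.9669


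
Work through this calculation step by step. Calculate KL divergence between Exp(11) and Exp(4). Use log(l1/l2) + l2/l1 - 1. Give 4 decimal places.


KL divergence for exponential family:
KL = log(l1/l2) + l2/l1 - 1.
log(11/4) = 1.011601.
4/11 = 0.363636.
KL = 1.011601 + 0.363636 - 1 = 0.3752

0.3752


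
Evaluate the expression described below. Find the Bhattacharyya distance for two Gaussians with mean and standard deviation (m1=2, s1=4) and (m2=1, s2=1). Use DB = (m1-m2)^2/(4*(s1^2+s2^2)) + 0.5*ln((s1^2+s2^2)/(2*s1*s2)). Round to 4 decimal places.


Bhattacharyya distance between two Gaussians:
DB = (m1-m2)^2/(4*(s1^2+s2^2)) + (1/2)*ln((s1^2+s2^2)/(2*s1*s2)).
(m1-m2)^2 = (1)^2 = 1.
s1^2+s2^2 = 16 + 1 = 17.
term1 = 1/68 = 0.014706.
term2 = 0.5*ln(17/8.0) = 0.376886.
DB = 0.014706 + 0.376886 = 0.3916

0.3916


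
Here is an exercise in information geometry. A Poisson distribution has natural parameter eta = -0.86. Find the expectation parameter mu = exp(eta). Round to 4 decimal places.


Expectation parameter for Poisson exponential family:
mu = exp(eta).
eta = -0.86.
mu = exp(-0.86) = 0.4232

0.4232


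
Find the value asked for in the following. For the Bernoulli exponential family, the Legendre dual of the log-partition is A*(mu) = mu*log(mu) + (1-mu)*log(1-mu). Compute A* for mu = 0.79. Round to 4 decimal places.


Legendre transform for Bernoulli:
A*(mu) = mu*log(mu) + (1-mu)*log(1-mu).
mu = 0.79, 1-mu = 0.21.
mu*log(mu) = 0.79*log(0.79) = -0.186221.
(1-mu)*log(1-mu) = 0.21*log(0.21) = -0.327736.
A* = -0.186221 + -0.327736 = -0.5140

-0.5140


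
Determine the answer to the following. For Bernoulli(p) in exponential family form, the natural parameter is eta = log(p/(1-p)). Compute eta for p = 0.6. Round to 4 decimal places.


Natural parameter for Bernoulli: eta = log(p/(1-p)).
p = 0.6, 1-p = 0.4.
p/(1-p) = 1.5.
eta = log(1.5) = 0.4055

0.4055


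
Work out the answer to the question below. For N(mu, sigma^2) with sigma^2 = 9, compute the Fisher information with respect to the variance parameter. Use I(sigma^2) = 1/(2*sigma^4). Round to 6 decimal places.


Fisher information for variance: I(sigma^2) = 1/(2*sigma^4).
sigma^2 = 9, so sigma^4 = 81.
I = 1/(2*81) = 1/162 = 0.006173

0.006173


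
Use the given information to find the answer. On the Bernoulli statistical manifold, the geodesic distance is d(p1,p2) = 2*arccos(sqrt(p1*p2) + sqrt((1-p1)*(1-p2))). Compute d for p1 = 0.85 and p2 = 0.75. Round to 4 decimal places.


Geodesic distance on Bernoulli manifold:
d(p1,p2) = 2*arccos(sqrt(p1*p2) + sqrt((1-p1)*(1-p2))).
sqrt(p1*p2) = sqrt(0.85*0.75) = 0.798436.
sqrt((1-p1)*(1-p2)) = sqrt(0.15*0.25) = 0.193649.
arg = 0.798436 + 0.193649 = 0.992085.
d = 2*arccos(0.992085) = 0.2518

0.2518


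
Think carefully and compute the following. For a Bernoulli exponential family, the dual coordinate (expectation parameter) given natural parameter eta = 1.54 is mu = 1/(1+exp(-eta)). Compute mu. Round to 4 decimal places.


Dual coordinate (expectation parameter) for Bernoulli:
mu = 1/(1+exp(-eta)).
eta = 1.54.
exp(-eta) = exp(-1.54) = 0.214381.
mu = 1/(1+0.214381) = 0.8235

0.8235


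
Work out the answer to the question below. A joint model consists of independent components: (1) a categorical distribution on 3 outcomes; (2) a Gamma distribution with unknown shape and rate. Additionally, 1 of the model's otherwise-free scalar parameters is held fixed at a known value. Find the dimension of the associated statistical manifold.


The dimension of a statistical manifold equals the number of free
(independent) real parameters of the model. For a product of independent
blocks the parameter counts add.
- categorical on 3 outcomes (probabilities sum to 1): 3-1 = 2.
- Gamma (shape, rate): 2.
Total = 2 + 2 = 4.
1 parameter(s) fixed at known values: 4 - 1 = 3.
Dimension = 3

3


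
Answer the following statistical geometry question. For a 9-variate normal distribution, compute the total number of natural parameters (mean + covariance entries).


Exponential family dimension calculation:
For 9-dim MVN: mean has 9 params, covariance has 9*10/2 = 45 unique entries.
Total dim = 9 + 45 = 54.

54


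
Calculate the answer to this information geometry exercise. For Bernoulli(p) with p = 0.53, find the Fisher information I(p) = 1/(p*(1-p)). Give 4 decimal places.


For Bernoulli(p), Fisher information is I(p) = 1/(p*(1-p)).
p = 0.53, 1-p = 0.47.
p*(1-p) = 0.2491.
I(p) = 1/0.2491 = 4.0145

4.0145


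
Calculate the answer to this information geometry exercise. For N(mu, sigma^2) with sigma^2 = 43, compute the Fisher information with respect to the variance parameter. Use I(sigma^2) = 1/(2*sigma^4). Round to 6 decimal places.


Fisher information for variance: I(sigma^2) = 1/(2*sigma^4).
sigma^2 = 43, so sigma^4 = 1849.
I = 1/(2*1849) = 1/3698 = 0.000270

0.000270


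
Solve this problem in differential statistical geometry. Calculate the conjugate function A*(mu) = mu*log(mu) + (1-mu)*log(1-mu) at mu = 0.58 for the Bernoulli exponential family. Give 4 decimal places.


Legendre transform for Bernoulli:
A*(mu) = mu*log(mu) + (1-mu)*log(1-mu).
mu = 0.58, 1-mu = 0.42.
mu*log(mu) = 0.58*log(0.58) = -0.315942.
(1-mu)*log(1-mu) = 0.42*log(0.42) = -0.36435.
A* = -0.315942 + -0.36435 = -0.6803

-0.6803


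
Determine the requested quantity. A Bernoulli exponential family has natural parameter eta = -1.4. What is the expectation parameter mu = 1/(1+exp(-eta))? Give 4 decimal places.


Dual coordinate (expectation parameter) for Bernoulli:
mu = 1/(1+exp(-eta)).
eta = -1.4.
exp(-eta) = exp(1.4) = 4.0552.
mu = 1/(1+4.0552) = 0.1978

0.1978


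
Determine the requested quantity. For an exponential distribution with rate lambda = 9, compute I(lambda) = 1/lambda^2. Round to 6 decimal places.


Fisher information for exponential: I(lambda) = 1/lambda^2.
lambda = 9, lambda^2 = 81.
I = 1/81 = 0.012346

0.012346


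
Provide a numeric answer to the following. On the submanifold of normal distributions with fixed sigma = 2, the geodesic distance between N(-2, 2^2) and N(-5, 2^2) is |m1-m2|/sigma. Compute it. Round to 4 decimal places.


On the fixed-variance normal subfamily, geodesic distance = |m1-m2|/sigma.
|-2 - -5| = 3.
sigma = 2.
d = 3/2 = 1.5000

1.5000


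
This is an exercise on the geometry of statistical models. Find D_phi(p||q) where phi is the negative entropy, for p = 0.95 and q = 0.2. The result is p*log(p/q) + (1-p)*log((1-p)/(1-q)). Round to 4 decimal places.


Bregman divergence with negative entropy generator:
D = p*log(p/q) + (1-p)*log((1-p)/(1-q)).
p = 0.95, q = 0.2.
p*log(p/q) = 0.95*log(0.95/0.2) = 1.480237.
(1-p)*log((1-p)/(1-q)) = 0.05*log(0.05/0.8) = -0.138629.
D = 1.480237 + -0.138629 = 1.3416

1.3416


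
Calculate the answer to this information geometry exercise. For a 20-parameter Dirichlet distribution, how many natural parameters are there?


Exponential family dimension calculation:
Dirichlet with 20 components has 20 natural parameters.

20
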